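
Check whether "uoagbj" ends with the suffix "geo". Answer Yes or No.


Input string: 'uoagbj'
Suffix to check: 'geo'
Last 3 characters of input: 'gbj'
Match: False
Result: No


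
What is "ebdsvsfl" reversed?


Input string: 'ebdsvsfl'
Operation: reverse character order
Original order: 'e' -> 'b' -> 'd' -> 's' -> 'v' -> 's' -> 'f' -> 'l'
Reversed order: 'l' -> 'f' -> 's' -> 'v' -> 's' -> 'd' -> 'b' -> 'e'
Result: lfsvsdbe


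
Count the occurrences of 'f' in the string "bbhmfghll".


Input string: 'bbhmfghll'
Target character: 'f'
Scan each position: s[4]='f'
Matches found at indices: 4
Total: 1


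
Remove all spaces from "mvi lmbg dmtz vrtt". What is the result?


Input string: 'mvi lmbg dmtz vrtt'
Operation: remove all spaces
Words: 'mvi', 'lmbg', 'dmtz', 'vrtt'
Join without spaces: mvilmbgdmtzvrtt


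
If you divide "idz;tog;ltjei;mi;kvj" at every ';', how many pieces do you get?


Input string: 'idz;tog;ltjei;mi;kvj'
Delimiter: ';'
Split result: 'idz', 'tog', 'ltjei', 'mi', 'kvj'
Number of parts: 5


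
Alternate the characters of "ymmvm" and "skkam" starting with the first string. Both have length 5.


String 1: 'ymmvm'
String 2: 'skkam'
Operation: alternate characters
Pairs: 'y'+'s', 'm'+'k', 'm'+'k', 'v'+'a', 'm'+'m'
Result: ysmkmkvamm


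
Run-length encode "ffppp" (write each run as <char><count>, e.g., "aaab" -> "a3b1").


Input: 'ffppp'
Operation: identify consecutive runs
Runs: 'ff' -> f2, 'ppp' -> p3
Encoded: f2p3


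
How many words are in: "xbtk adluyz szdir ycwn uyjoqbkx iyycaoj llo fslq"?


Input string: 'xbtk adluyz szdir ycwn uyjoqbkx iyycaoj llo fslq'
Operation: split by spaces
Words found: 'xbtk', 'adluyz', 'szdir', 'ycwn', 'uyjoqbkx', 'iyycaoj', 'llo', 'fslq'
Word count: 8


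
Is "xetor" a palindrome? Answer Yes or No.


Input string: 'xetor'
Reversed: 'rotex'
Compare pairs: s[0]='x' vs s[4]='r' (mismatch), s[1]='e' vs s[3]='o' (mismatch)
Palindrome: No


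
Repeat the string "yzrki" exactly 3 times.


Input string: 'yzrki'
Operation: repeat 3 times
Concatenation: 'yzrki' + 'yzrki' + 'yzrki'
Result: yzrkiyzrkiyzrki


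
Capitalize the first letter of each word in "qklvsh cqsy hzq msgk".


Input string: 'qklvsh cqsy hzq msgk'
Operation: capitalize first letter of each word
Word transformations: 'qklvsh'->'Qklvsh', 'cqsy'->'Cqsy', 'hzq'->'Hzq', 'msgk'->'Msgk'
Result: Qklvsh Cqsy Hzq Msgk


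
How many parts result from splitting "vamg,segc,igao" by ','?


Input string: 'vamg,segc,igao'
Delimiter: ','
Split result: 'vamg', 'segc', 'igao'
Number of parts: 3


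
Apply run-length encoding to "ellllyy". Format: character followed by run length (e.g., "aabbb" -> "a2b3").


Input: 'ellllyy'
Operation: identify consecutive runs
Runs: 'e' -> e1, 'llll' -> l4, 'yy' -> y2
Encoded: e1l4y2


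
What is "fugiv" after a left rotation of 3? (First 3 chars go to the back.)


Input: 'fugiv', shift = 3
Operation: split at index 3 and swap parts
Front part s[0:3] = 'fug'
Back part s[3:] = 'iv'
Rotated = back + front = 'iv' + 'fug'
Result: ivfug


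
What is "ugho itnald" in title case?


Input string: 'ugho itnald'
Operation: capitalize first letter of each word
Word transformations: 'ugho'->'Ugho', 'itnald'->'Itnald'
Result: Ugho Itnald


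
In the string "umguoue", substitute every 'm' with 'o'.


Input string: 'umguoue'
Operation: replace 'm' with 'o'
Positions of 'm': 1
After replacement: uoguoue


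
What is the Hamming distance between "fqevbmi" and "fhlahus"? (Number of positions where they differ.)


String 1: 'fqevbmi'
String 2: 'fhlahus'
Compare each position: pos 0: 'f'=='f', pos 1: 'q'!='h', pos 2: 'e'!='l', pos 3: 'v'!='a', pos 4: 'b'!='h', pos 5: 'm'!='u', pos 6: 'i'!='s'
Differing positions: 6
Hamming distance: 6


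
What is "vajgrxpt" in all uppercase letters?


Input string: 'vajgrxpt'
Operation: convert each letter to uppercase
Mapping: 'v'->'V', 'a'->'A', 'j'->'J', 'g'->'G', 'r'->'R', 'x'->'X', 'p'->'P', 't'->'T'
Result: VAJGRXPT


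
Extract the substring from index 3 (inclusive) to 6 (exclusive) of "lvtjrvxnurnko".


Input string: 'lvtjrvxnurnko'
Operation: slice [3:6]
Extract characters: s[3]='j', s[4]='r', s[5]='v'
Result: jrv


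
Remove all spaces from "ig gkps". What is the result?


Input string: 'ig gkps'
Operation: remove all spaces
Words: 'ig', 'gkps'
Join without spaces: iggkps


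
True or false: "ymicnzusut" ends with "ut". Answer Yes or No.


Input string: 'ymicnzusut'
Suffix to check: 'ut'
Last 2 characters of input: 'ut'
Match: True
Result: Yes


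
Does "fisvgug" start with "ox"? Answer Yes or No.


Input string: 'fisvgug'
Prefix to check: 'ox'
First 2 characters of input: 'fi'
Match: False
Result: No


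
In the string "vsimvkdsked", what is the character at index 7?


Input string: 'vsimvkdsked'
Operation: get character at index 7
Index mapping: s[0]='v', s[1]='s', s[2]='i', s[3]='m', s[4]='v', s[5]='k', s[6]='d', s[7]='s'
Result: 's'


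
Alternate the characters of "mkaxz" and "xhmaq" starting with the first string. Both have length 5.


String 1: 'mkaxz'
String 2: 'xhmaq'
Operation: alternate characters
Pairs: 'm'+'x', 'k'+'h', 'a'+'m', 'x'+'a', 'z'+'q'
Result: mxkhamxazq


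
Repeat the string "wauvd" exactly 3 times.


Input string: 'wauvd'
Operation: repeat 3 times
Concatenation: 'wauvd' + 'wauvd' + 'wauvd'
Result: wauvdwauvdwauvd


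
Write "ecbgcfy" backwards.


Input string: 'ecbgcfy'
Operation: reverse character order
Original order: 'e' -> 'c' -> 'b' -> 'g' -> 'c' -> 'f' -> 'y'
Reversed order: 'y' -> 'f' -> 'c' -> 'g' -> 'b' -> 'c' -> 'e'
Result: yfcgbce


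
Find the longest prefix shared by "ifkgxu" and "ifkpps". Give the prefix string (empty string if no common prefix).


String 1: 'ifkgxu'
String 2: 'ifkpps'
Compare position by position:
pos 0: 'i' vs 'i' match
pos 1: 'f' vs 'f' match
pos 2: 'k' vs 'k' match
pos 3: 'g' vs 'p' differ -> stop
Longest common prefix: "ifk" (length 3)


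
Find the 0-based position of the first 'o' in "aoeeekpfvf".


Input string: 'aoeeekpfvf'
Target: 'o'
Scanning left to right: s[0]='a', s[1]='o'
First match at index: 1


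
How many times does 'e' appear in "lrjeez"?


Input string: 'lrjeez'
Target character: 'e'
Scan each position: s[3]='e', s[4]='e'
Matches found at indices: 3, 4
Total: 2


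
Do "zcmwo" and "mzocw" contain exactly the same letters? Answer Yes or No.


String 1: 'zcmwo' -> sorted: 'cmowz'
String 2: 'mzocw' -> sorted: 'cmowz'
Compare sorted forms: 'cmowz' == 'cmowz'
Anagram: Yes


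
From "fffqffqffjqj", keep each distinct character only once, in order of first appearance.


Input: 'fffqffqffjqj'
Operation: keep first occurrence of each character
Scan: s[0]='f' new -> keep; s[1]='f' seen -> skip; s[2]='f' seen -> skip; s[3]='q' new -> keep; s[4]='f' seen -> skip; s[5]='f' seen -> skip; s[6]='q' seen -> skip; s[7]='f' seen -> skip; s[8]='f' seen -> skip; s[9]='j' new -> keep; s[10]='q' seen -> skip; s[11]='j' seen -> skip
Result: fqj


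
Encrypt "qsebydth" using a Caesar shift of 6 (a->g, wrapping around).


Input: 'qsebydth', shift = 6
Operation: for each letter, (position + 6) mod 26
Mapping: 'q'(16+6=22)->'w', 's'(18+6=24)->'y', 'e'(4+6=10)->'k', 'b'(1+6=7)->'h', 'y'(24+6=30, 30 mod 26=4)->'e', 'd'(3+6=9)->'j', 't'(19+6=25)->'z', 'h'(7+6=13)->'n'
Result: wykhejzn


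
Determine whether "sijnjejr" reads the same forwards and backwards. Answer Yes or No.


Input string: 'sijnjejr'
Reversed: 'rjejnjis'
Compare pairs: s[0]='s' vs s[7]='r' (mismatch), s[1]='i' vs s[6]='j' (mismatch), s[2]='j' vs s[5]='e' (mismatch), s[3]='n' vs s[4]='j' (mismatch)
Palindrome: No


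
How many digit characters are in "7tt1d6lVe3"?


Input string: '7tt1d6lVe3'
Operation: count digit characters (0-9)
Scan: '7'(digit), 't', 't', '1'(digit), 'd', '6'(digit), 'l', 'V', 'e', '3'(digit)
Digits found: 4
Result: 4


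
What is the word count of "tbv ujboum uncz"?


Input string: 'tbv ujboum uncz'
Operation: split by spaces
Words found: 'tbv', 'ujboum', 'uncz'
Word count: 3


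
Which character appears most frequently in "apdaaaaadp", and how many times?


Input: 'apdaaaaadp'
Operation: tally each character
Counts: 'a':6, 'd':2, 'p':2
Maximum: 'a' appears 6 times


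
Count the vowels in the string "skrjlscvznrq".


Input string: 'skrjlscvznrq'
Operation: count vowels (a, e, i, o, u)
Scan: s[0]='s', s[1]='k', s[2]='r', s[3]='j', s[4]='l', s[5]='s', s[6]='c', s[7]='v', s[8]='z', s[9]='n', s[10]='r', s[11]='q'
Vowels found: 0
Result: 0


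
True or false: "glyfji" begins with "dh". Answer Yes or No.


Input string: 'glyfji'
Prefix to check: 'dh'
First 2 characters of input: 'gl'
Match: False
Result: No


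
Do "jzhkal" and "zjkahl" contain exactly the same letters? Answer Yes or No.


String 1: 'jzhkal' -> sorted: 'ahjklz'
String 2: 'zjkahl' -> sorted: 'ahjklz'
Compare sorted forms: 'ahjklz' == 'ahjklz'
Anagram: Yes


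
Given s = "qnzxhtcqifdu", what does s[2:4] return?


Input string: 'qnzxhtcqifdu'
Operation: slice [2:4]
Extract characters: s[2]='z', s[3]='x'
Result: zx


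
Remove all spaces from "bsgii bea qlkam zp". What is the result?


Input string: 'bsgii bea qlkam zp'
Operation: remove all spaces
Words: 'bsgii', 'bea', 'qlkam', 'zp'
Join without spaces: bsgiibeaqlkamzp


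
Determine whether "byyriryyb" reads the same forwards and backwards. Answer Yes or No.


Input string: 'byyriryyb'
Reversed: 'byyriryyb'
Compare pairs: s[0]='b' vs s[8]='b' (match), s[1]='y' vs s[7]='y' (match), s[2]='y' vs s[6]='y' (match), s[3]='r' vs s[5]='r' (match)
Palindrome: Yes


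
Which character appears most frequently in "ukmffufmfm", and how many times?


Input: 'ukmffufmfm'
Operation: tally each character
Counts: 'f':4, 'k':1, 'm':3, 'u':2
Maximum: 'f' appears 4 times


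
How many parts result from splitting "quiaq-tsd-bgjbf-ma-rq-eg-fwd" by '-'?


Input string: 'quiaq-tsd-bgjbf-ma-rq-eg-fwd'
Delimiter: '-'
Split result: 'quiaq', 'tsd', 'bgjbf', 'ma', 'rq', 'eg', 'fwd'
Number of parts: 7


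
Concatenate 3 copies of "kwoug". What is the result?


Input string: 'kwoug'
Operation: repeat 3 times
Concatenation: 'kwoug' + 'kwoug' + 'kwoug'
Result: kwougkwougkwoug


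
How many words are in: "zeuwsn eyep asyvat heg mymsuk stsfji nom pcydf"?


Input string: 'zeuwsn eyep asyvat heg mymsuk stsfji nom pcydf'
Operation: split by spaces
Words found: 'zeuwsn', 'eyep', 'asyvat', 'heg', 'mymsuk', 'stsfji', 'nom', 'pcydf'
Word count: 8


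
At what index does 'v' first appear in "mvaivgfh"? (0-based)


Input string: 'mvaivgfh'
Target: 'v'
Scanning left to right: s[0]='m', s[1]='v'
First match at index: 1


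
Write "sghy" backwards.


Input string: 'sghy'
Operation: reverse character order
Original order: 's' -> 'g' -> 'h' -> 'y'
Reversed order: 'y' -> 'h' -> 'g' -> 's'
Result: yhgs


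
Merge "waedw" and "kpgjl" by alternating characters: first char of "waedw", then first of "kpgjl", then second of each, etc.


String 1: 'waedw'
String 2: 'kpgjl'
Operation: alternate characters
Pairs: 'w'+'k', 'a'+'p', 'e'+'g', 'd'+'j', 'w'+'l'
Result: wkapegdjwl


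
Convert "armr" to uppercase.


Input string: 'armr'
Operation: convert each letter to uppercase
Mapping: 'a'->'A', 'r'->'R', 'm'->'M', 'r'->'R'
Result: ARMR


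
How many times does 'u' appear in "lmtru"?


Input string: 'lmtru'
Target character: 'u'
Scan each position: s[4]='u'
Matches found at indices: 4
Total: 1


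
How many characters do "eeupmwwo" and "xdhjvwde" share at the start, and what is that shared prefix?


String 1: 'eeupmwwo'
String 2: 'xdhjvwde'
Compare position by position:
pos 0: 'e' vs 'x' differ -> stop
Longest common prefix: "" (length 0)


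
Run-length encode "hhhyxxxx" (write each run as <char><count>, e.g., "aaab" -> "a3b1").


Input: 'hhhyxxxx'
Operation: identify consecutive runs
Runs: 'hhh' -> h3, 'y' -> y1, 'xxxx' -> x4
Encoded: h3y1x4


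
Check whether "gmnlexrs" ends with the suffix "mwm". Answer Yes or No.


Input string: 'gmnlexrs'
Suffix to check: 'mwm'
Last 3 characters of input: 'xrs'
Match: False
Result: No


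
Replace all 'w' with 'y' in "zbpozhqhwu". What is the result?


Input string: 'zbpozhqhwu'
Operation: replace 'w' with 'y'
Positions of 'w': 8
After replacement: zbpozhqhyu


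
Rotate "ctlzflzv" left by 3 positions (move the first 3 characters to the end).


Input: 'ctlzflzv', shift = 3
Operation: split at index 3 and swap parts
Front part s[0:3] = 'ctl'
Back part s[3:] = 'zflzv'
Rotated = back + front = 'zflzv' + 'ctl'
Result: zflzvctl


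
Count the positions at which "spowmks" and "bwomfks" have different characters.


String 1: 'spowmks'
String 2: 'bwomfks'
Compare each position: pos 0: 's'!='b', pos 1: 'p'!='w', pos 2: 'o'=='o', pos 3: 'w'!='m', pos 4: 'm'!='f', pos 5: 'k'=='k', pos 6: 's'=='s'
Differing positions: 4
Hamming distance: 4


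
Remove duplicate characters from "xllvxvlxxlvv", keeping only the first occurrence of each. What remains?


Input: 'xllvxvlxxlvv'
Operation: keep first occurrence of each character
Scan: s[0]='x' new -> keep; s[1]='l' new -> keep; s[2]='l' seen -> skip; s[3]='v' new -> keep; s[4]='x' seen -> skip; s[5]='v' seen -> skip; s[6]='l' seen -> skip; s[7]='x' seen -> skip; s[8]='x' seen -> skip; s[9]='l' seen -> skip; s[10]='v' seen -> skip; s[11]='v' seen -> skip
Result: xlv


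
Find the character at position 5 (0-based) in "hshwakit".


Input string: 'hshwakit'
Operation: get character at index 5
Index mapping: s[0]='h', s[1]='s', s[2]='h', s[3]='w', s[4]='a', s[5]='k'
Result: 'k'


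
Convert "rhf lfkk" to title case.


Input string: 'rhf lfkk'
Operation: capitalize first letter of each word
Word transformations: 'rhf'->'Rhf', 'lfkk'->'Lfkk'
Result: Rhf Lfkk


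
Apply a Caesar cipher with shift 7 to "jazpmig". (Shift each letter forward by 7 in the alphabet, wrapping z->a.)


Input: 'jazpmig', shift = 7
Operation: for each letter, (position + 7) mod 26
Mapping: 'j'(9+7=16)->'q', 'a'(0+7=7)->'h', 'z'(25+7=32, 32 mod 26=6)->'g', 'p'(15+7=22)->'w', 'm'(12+7=19)->'t', 'i'(8+7=15)->'p', 'g'(6+7=13)->'n'
Result: qhgwtpn


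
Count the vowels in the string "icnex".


Input string: 'icnex'
Operation: count vowels (a, e, i, o, u)
Scan: s[0]='i' (vowel), s[1]='c', s[2]='n', s[3]='e' (vowel), s[4]='x'
Vowels found: 2
Result: 2


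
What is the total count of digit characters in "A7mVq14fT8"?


Input string: 'A7mVq14fT8'
Operation: count digit characters (0-9)
Scan: 'A', '7'(digit), 'm', 'V', 'q', '1'(digit), '4'(digit), 'f', 'T', '8'(digit)
Digits found: 4
Result: 4


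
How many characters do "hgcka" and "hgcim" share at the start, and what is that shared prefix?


String 1: 'hgcka'
String 2: 'hgcim'
Compare position by position:
pos 0: 'h' vs 'h' match
pos 1: 'g' vs 'g' match
pos 2: 'c' vs 'c' match
pos 3: 'k' vs 'i' differ -> stop
Longest common prefix: "hgc" (length 3)


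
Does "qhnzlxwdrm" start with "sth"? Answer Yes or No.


Input string: 'qhnzlxwdrm'
Prefix to check: 'sth'
First 3 characters of input: 'qhn'
Match: False
Result: No


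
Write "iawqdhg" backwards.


Input string: 'iawqdhg'
Operation: reverse character order
Original order: 'i' -> 'a' -> 'w' -> 'q' -> 'd' -> 'h' -> 'g'
Reversed order: 'g' -> 'h' -> 'd' -> 'q' -> 'w' -> 'a' -> 'i'
Result: ghdqwai


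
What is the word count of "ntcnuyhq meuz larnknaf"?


Input string: 'ntcnuyhq meuz larnknaf'
Operation: split by spaces
Words found: 'ntcnuyhq', 'meuz', 'larnknaf'
Word count: 3


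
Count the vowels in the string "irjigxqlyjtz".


Input string: 'irjigxqlyjtz'
Operation: count vowels (a, e, i, o, u)
Scan: s[0]='i' (vowel), s[1]='r', s[2]='j', s[3]='i' (vowel), s[4]='g', s[5]='x', s[6]='q', s[7]='l', s[8]='y', s[9]='j', s[10]='t', s[11]='z'
Vowels found: 2
Result: 2


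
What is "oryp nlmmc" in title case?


Input string: 'oryp nlmmc'
Operation: capitalize first letter of each word
Word transformations: 'oryp'->'Oryp', 'nlmmc'->'Nlmmc'
Result: Oryp Nlmmc


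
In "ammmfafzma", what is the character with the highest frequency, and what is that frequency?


Input: 'ammmfafzma'
Operation: tally each character
Counts: 'a':3, 'f':2, 'm':4, 'z':1
Maximum: 'm' appears 4 times


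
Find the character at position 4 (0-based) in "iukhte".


Input string: 'iukhte'
Operation: get character at index 4
Index mapping: s[0]='i', s[1]='u', s[2]='k', s[3]='h', s[4]='t'
Result: 't'


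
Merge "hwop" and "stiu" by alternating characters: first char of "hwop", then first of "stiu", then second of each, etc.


String 1: 'hwop'
String 2: 'stiu'
Operation: alternate characters
Pairs: 'h'+'s', 'w'+'t', 'o'+'i', 'p'+'u'
Result: hswtoipu


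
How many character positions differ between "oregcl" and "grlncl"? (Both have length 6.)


String 1: 'oregcl'
String 2: 'grlncl'
Compare each position: pos 0: 'o'!='g', pos 1: 'r'=='r', pos 2: 'e'!='l', pos 3: 'g'!='n', pos 4: 'c'=='c', pos 5: 'l'=='l'
Differing positions: 3
Hamming distance: 3


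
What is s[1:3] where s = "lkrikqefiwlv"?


Input string: 'lkrikqefiwlv'
Operation: slice [1:3]
Extract characters: s[1]='k', s[2]='r'
Result: kr


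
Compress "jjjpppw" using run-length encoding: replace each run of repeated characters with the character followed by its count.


Input: 'jjjpppw'
Operation: identify consecutive runs
Runs: 'jjj' -> j3, 'ppp' -> p3, 'w' -> w1
Encoded: j3p3w1


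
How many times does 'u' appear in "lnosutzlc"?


Input string: 'lnosutzlc'
Target character: 'u'
Scan each position: s[4]='u'
Matches found at indices: 4
Total: 1


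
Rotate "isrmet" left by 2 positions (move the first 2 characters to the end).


Input: 'isrmet', shift = 2
Operation: split at index 2 and swap parts
Front part s[0:2] = 'is'
Back part s[2:] = 'rmet'
Rotated = back + front = 'rmet' + 'is'
Result: rmetis


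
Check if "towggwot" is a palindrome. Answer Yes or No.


Input string: 'towggwot'
Reversed: 'towggwot'
Compare pairs: s[0]='t' vs s[7]='t' (match), s[1]='o' vs s[6]='o' (match), s[2]='w' vs s[5]='w' (match), s[3]='g' vs s[4]='g' (match)
Palindrome: Yes


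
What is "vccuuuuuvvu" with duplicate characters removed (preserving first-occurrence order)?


Input: 'vccuuuuuvvu'
Operation: keep first occurrence of each character
Scan: s[0]='v' new -> keep; s[1]='c' new -> keep; s[2]='c' seen -> skip; s[3]='u' new -> keep; s[4]='u' seen -> skip; s[5]='u' seen -> skip; s[6]='u' seen -> skip; s[7]='u' seen -> skip; s[8]='v' seen -> skip; s[9]='v' seen -> skip; s[10]='u' seen -> skip
Result: vcu


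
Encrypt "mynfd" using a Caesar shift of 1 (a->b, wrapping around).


Input: 'mynfd', shift = 1
Operation: for each letter, (position + 1) mod 26
Mapping: 'm'(12+1=13)->'n', 'y'(24+1=25)->'z', 'n'(13+1=14)->'o', 'f'(5+1=6)->'g', 'd'(3+1=4)->'e'
Result: nzoge


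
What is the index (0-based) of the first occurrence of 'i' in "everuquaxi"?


Input string: 'everuquaxi'
Target: 'i'
Scanning left to right: s[0]='e', s[1]='v', s[2]='e', s[3]='r', s[4]='u', s[5]='q', s[6]='u', s[7]='a', s[8]='x', s[9]='i'
First match at index: 9


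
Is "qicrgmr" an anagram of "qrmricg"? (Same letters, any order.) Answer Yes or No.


String 1: 'qrmricg' -> sorted: 'cgimqrr'
String 2: 'qicrgmr' -> sorted: 'cgimqrr'
Compare sorted forms: 'cgimqrr' == 'cgimqrr'
Anagram: Yes


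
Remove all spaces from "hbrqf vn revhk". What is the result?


Input string: 'hbrqf vn revhk'
Operation: remove all spaces
Words: 'hbrqf', 'vn', 'revhk'
Join without spaces: hbrqfvnrevhk


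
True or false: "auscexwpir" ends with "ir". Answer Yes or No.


Input string: 'auscexwpir'
Suffix to check: 'ir'
Last 2 characters of input: 'ir'
Match: True
Result: Yes


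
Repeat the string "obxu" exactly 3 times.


Input string: 'obxu'
Operation: repeat 3 times
Concatenation: 'obxu' + 'obxu' + 'obxu'
Result: obxuobxuobxu


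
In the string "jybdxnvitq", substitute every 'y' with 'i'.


Input string: 'jybdxnvitq'
Operation: replace 'y' with 'i'
Positions of 'y': 1
After replacement: jibdxnvitq


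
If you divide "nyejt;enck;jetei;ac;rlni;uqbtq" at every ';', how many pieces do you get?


Input string: 'nyejt;enck;jetei;ac;rlni;uqbtq'
Delimiter: ';'
Split result: 'nyejt', 'enck', 'jetei', 'ac', 'rlni', 'uqbtq'
Number of parts: 6


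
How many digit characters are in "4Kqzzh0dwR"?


Input string: '4Kqzzh0dwR'
Operation: count digit characters (0-9)
Scan: '4'(digit), 'K', 'q', 'z', 'z', 'h', '0'(digit), 'd', 'w', 'R'
Digits found: 2
Result: 2


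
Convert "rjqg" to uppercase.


Input string: 'rjqg'
Operation: convert each letter to uppercase
Mapping: 'r'->'R', 'j'->'J', 'q'->'Q', 'g'->'G'
Result: RJQG


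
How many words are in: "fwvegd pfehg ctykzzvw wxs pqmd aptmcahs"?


Input string: 'fwvegd pfehg ctykzzvw wxs pqmd aptmcahs'
Operation: split by spaces
Words found: 'fwvegd', 'pfehg', 'ctykzzvw', 'wxs', 'pqmd', 'aptmcahs'
Word count: 6


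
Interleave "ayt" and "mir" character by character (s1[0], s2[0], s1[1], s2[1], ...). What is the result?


String 1: 'ayt'
String 2: 'mir'
Operation: alternate characters
Pairs: 'a'+'m', 'y'+'i', 't'+'r'
Result: amyitr


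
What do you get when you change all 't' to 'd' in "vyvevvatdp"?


Input string: 'vyvevvatdp'
Operation: replace 't' with 'd'
Positions of 't': 7
After replacement: vyvevvaddp


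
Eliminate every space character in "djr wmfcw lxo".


Input string: 'djr wmfcw lxo'
Operation: remove all spaces
Words: 'djr', 'wmfcw', 'lxo'
Join without spaces: djrwmfcwlxo


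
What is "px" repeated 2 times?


Input string: 'px'
Operation: repeat 2 times
Concatenation: 'px' + 'px'
Result: pxpx


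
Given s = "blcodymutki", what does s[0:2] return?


Input string: 'blcodymutki'
Operation: slice [0:2]
Extract characters: s[0]='b', s[1]='l'
Result: bl


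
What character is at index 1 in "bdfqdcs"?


Input string: 'bdfqdcs'
Operation: get character at index 1
Index mapping: s[0]='b', s[1]='d'
Result: 'd'


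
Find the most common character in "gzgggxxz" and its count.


Input: 'gzgggxxz'
Operation: tally each character
Counts: 'g':4, 'x':2, 'z':2
Maximum: 'g' appears 4 times


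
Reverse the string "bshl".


Input string: 'bshl'
Operation: reverse character order
Original order: 'b' -> 's' -> 'h' -> 'l'
Reversed order: 'l' -> 'h' -> 's' -> 'b'
Result: lhsb


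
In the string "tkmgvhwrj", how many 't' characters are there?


Input string: 'tkmgvhwrj'
Target character: 't'
Scan each position: s[0]='t'
Matches found at indices: 0
Total: 1


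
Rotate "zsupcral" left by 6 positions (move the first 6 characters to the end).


Input: 'zsupcral', shift = 6
Operation: split at index 6 and swap parts
Front part s[0:6] = 'zsupcr'
Back part s[6:] = 'al'
Rotated = back + front = 'al' + 'zsupcr'
Result: alzsupcr


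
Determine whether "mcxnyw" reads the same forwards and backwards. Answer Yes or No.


Input string: 'mcxnyw'
Reversed: 'wynxcm'
Compare pairs: s[0]='m' vs s[5]='w' (mismatch), s[1]='c' vs s[4]='y' (mismatch), s[2]='x' vs s[3]='n' (mismatch)
Palindrome: No


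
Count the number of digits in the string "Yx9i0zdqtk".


Input string: 'Yx9i0zdqtk'
Operation: count digit characters (0-9)
Scan: 'Y', 'x', '9'(digit), 'i', '0'(digit), 'z', 'd', 'q', 't', 'k'
Digits found: 2
Result: 2


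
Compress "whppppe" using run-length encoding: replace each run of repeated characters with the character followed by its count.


Input: 'whppppe'
Operation: identify consecutive runs
Runs: 'w' -> w1, 'h' -> h1, 'pppp' -> p4, 'e' -> e1
Encoded: w1h1p4e1


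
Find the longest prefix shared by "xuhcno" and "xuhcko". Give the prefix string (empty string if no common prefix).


String 1: 'xuhcno'
String 2: 'xuhcko'
Compare position by position:
pos 0: 'x' vs 'x' match
pos 1: 'u' vs 'u' match
pos 2: 'h' vs 'h' match
pos 3: 'c' vs 'c' match
pos 4: 'n' vs 'k' differ -> stop
Longest common prefix: "xuhc" (length 4)


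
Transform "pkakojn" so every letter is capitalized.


Input string: 'pkakojn'
Operation: convert each letter to uppercase
Mapping: 'p'->'P', 'k'->'K', 'a'->'A', 'k'->'K', 'o'->'O', 'j'->'J', 'n'->'N'
Result: PKAKOJN


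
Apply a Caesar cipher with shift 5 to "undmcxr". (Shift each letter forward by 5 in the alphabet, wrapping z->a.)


Input: 'undmcxr', shift = 5
Operation: for each letter, (position + 5) mod 26
Mapping: 'u'(20+5=25)->'z', 'n'(13+5=18)->'s', 'd'(3+5=8)->'i', 'm'(12+5=17)->'r', 'c'(2+5=7)->'h', 'x'(23+5=28, 28 mod 26=2)->'c', 'r'(17+5=22)->'w'
Result: zsirhcw


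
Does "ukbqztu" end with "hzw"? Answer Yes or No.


Input string: 'ukbqztu'
Suffix to check: 'hzw'
Last 3 characters of input: 'ztu'
Match: False
Result: No


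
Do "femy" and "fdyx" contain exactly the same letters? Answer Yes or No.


String 1: 'femy' -> sorted: 'efmy'
String 2: 'fdyx' -> sorted: 'dfxy'
Compare sorted forms: 'efmy' != 'dfxy'
Anagram: No


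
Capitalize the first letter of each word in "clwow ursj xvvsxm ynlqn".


Input string: 'clwow ursj xvvsxm ynlqn'
Operation: capitalize first letter of each word
Word transformations: 'clwow'->'Clwow', 'ursj'->'Ursj', 'xvvsxm'->'Xvvsxm', 'ynlqn'->'Ynlqn'
Result: Clwow Ursj Xvvsxm Ynlqn


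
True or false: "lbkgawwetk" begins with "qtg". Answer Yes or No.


Input string: 'lbkgawwetk'
Prefix to check: 'qtg'
First 3 characters of input: 'lbk'
Match: False
Result: No


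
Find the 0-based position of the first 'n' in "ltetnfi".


Input string: 'ltetnfi'
Target: 'n'
Scanning left to right: s[0]='l', s[1]='t', s[2]='e', s[3]='t', s[4]='n'
First match at index: 4


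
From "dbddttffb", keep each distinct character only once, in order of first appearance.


Input: 'dbddttffb'
Operation: keep first occurrence of each character
Scan: s[0]='d' new -> keep; s[1]='b' new -> keep; s[2]='d' seen -> skip; s[3]='d' seen -> skip; s[4]='t' new -> keep; s[5]='t' seen -> skip; s[6]='f' new -> keep; s[7]='f' seen -> skip; s[8]='b' seen -> skip
Result: dbtf


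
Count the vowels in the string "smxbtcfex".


Input string: 'smxbtcfex'
Operation: count vowels (a, e, i, o, u)
Scan: s[0]='s', s[1]='m', s[2]='x', s[3]='b', s[4]='t', s[5]='c', s[6]='f', s[7]='e' (vowel), s[8]='x'
Vowels found: 1
Result: 1


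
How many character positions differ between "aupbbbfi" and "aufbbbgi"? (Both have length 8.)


String 1: 'aupbbbfi'
String 2: 'aufbbbgi'
Compare each position: pos 0: 'a'=='a', pos 1: 'u'=='u', pos 2: 'p'!='f', pos 3: 'b'=='b', pos 4: 'b'=='b', pos 5: 'b'=='b', pos 6: 'f'!='g', pos 7: 'i'=='i'
Differing positions: 2
Hamming distance: 2


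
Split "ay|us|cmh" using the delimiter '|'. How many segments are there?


Input string: 'ay|us|cmh'
Delimiter: '|'
Split result: 'ay', 'us', 'cmh'
Number of parts: 3


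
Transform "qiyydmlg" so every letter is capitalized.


Input string: 'qiyydmlg'
Operation: convert each letter to uppercase
Mapping: 'q'->'Q', 'i'->'I', 'y'->'Y', 'y'->'Y', 'd'->'D', 'm'->'M', 'l'->'L', 'g'->'G'
Result: QIYYDMLG


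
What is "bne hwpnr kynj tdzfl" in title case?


Input string: 'bne hwpnr kynj tdzfl'
Operation: capitalize first letter of each word
Word transformations: 'bne'->'Bne', 'hwpnr'->'Hwpnr', 'kynj'->'Kynj', 'tdzfl'->'Tdzfl'
Result: Bne Hwpnr Kynj Tdzfl


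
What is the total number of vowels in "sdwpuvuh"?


Input string: 'sdwpuvuh'
Operation: count vowels (a, e, i, o, u)
Scan: s[0]='s', s[1]='d', s[2]='w', s[3]='p', s[4]='u' (vowel), s[5]='v', s[6]='u' (vowel), s[7]='h'
Vowels found: 2
Result: 2


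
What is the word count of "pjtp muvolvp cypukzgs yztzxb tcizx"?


Input string: 'pjtp muvolvp cypukzgs yztzxb tcizx'
Operation: split by spaces
Words found: 'pjtp', 'muvolvp', 'cypukzgs', 'yztzxb', 'tcizx'
Word count: 5


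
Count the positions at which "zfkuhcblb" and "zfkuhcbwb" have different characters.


String 1: 'zfkuhcblb'
String 2: 'zfkuhcbwb'
Compare each position: pos 0: 'z'=='z', pos 1: 'f'=='f', pos 2: 'k'=='k', pos 3: 'u'=='u', pos 4: 'h'=='h', pos 5: 'c'=='c', pos 6: 'b'=='b', pos 7: 'l'!='w', pos 8: 'b'=='b'
Differing positions: 1
Hamming distance: 1


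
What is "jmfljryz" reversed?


Input string: 'jmfljryz'
Operation: reverse character order
Original order: 'j' -> 'm' -> 'f' -> 'l' -> 'j' -> 'r' -> 'y' -> 'z'
Reversed order: 'z' -> 'y' -> 'r' -> 'j' -> 'l' -> 'f' -> 'm' -> 'j'
Result: zyrjlfmj


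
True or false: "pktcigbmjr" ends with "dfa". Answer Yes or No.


Input string: 'pktcigbmjr'
Suffix to check: 'dfa'
Last 3 characters of input: 'mjr'
Match: False
Result: No


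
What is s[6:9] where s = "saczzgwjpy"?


Input string: 'saczzgwjpy'
Operation: slice [6:9]
Extract characters: s[6]='w', s[7]='j', s[8]='p'
Result: wjp


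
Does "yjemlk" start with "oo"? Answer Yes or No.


Input string: 'yjemlk'
Prefix to check: 'oo'
First 2 characters of input: 'yj'
Match: False
Result: No


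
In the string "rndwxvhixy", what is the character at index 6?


Input string: 'rndwxvhixy'
Operation: get character at index 6
Index mapping: s[0]='r', s[1]='n', s[2]='d', s[3]='w', s[4]='x', s[5]='v', s[6]='h'
Result: 'h'


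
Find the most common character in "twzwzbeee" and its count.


Input: 'twzwzbeee'
Operation: tally each character
Counts: 'b':1, 'e':3, 't':1, 'w':2, 'z':2
Maximum: 'e' appears 3 times


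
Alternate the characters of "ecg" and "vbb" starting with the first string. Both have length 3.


String 1: 'ecg'
String 2: 'vbb'
Operation: alternate characters
Pairs: 'e'+'v', 'c'+'b', 'g'+'b'
Result: evcbgb


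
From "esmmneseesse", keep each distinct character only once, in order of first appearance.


Input: 'esmmneseesse'
Operation: keep first occurrence of each character
Scan: s[0]='e' new -> keep; s[1]='s' new -> keep; s[2]='m' new -> keep; s[3]='m' seen -> skip; s[4]='n' new -> keep; s[5]='e' seen -> skip; s[6]='s' seen -> skip; s[7]='e' seen -> skip; s[8]='e' seen -> skip; s[9]='s' seen -> skip; s[10]='s' seen -> skip; s[11]='e' seen -> skip
Result: esmn


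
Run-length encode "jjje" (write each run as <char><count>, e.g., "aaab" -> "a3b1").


Input: 'jjje'
Operation: identify consecutive runs
Runs: 'jjj' -> j3, 'e' -> e1
Encoded: j3e1


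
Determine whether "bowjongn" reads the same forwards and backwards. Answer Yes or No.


Input string: 'bowjongn'
Reversed: 'ngnojwob'
Compare pairs: s[0]='b' vs s[7]='n' (mismatch), s[1]='o' vs s[6]='g' (mismatch), s[2]='w' vs s[5]='n' (mismatch), s[3]='j' vs s[4]='o' (mismatch)
Palindrome: No


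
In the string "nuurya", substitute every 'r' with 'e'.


Input string: 'nuurya'
Operation: replace 'r' with 'e'
Positions of 'r': 3
After replacement: nuueya


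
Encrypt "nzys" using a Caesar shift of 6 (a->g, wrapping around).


Input: 'nzys', shift = 6
Operation: for each letter, (position + 6) mod 26
Mapping: 'n'(13+6=19)->'t', 'z'(25+6=31, 31 mod 26=5)->'f', 'y'(24+6=30, 30 mod 26=4)->'e', 's'(18+6=24)->'y'
Result: tfey


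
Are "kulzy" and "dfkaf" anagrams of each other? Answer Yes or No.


String 1: 'kulzy' -> sorted: 'kluyz'
String 2: 'dfkaf' -> sorted: 'adffk'
Compare sorted forms: 'kluyz' != 'adffk'
Anagram: No


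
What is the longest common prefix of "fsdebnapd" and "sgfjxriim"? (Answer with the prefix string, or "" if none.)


String 1: 'fsdebnapd'
String 2: 'sgfjxriim'
Compare position by position:
pos 0: 'f' vs 's' differ -> stop
Longest common prefix: "" (length 0)


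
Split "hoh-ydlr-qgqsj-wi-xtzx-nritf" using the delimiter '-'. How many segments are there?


Input string: 'hoh-ydlr-qgqsj-wi-xtzx-nritf'
Delimiter: '-'
Split result: 'hoh', 'ydlr', 'qgqsj', 'wi', 'xtzx', 'nritf'
Number of parts: 6


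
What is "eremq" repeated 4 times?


Input string: 'eremq'
Operation: repeat 4 times
Concatenation: 'eremq' + 'eremq' + 'eremq' + 'eremq'
Result: eremqeremqeremqeremq


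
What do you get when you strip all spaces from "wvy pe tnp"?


Input string: 'wvy pe tnp'
Operation: remove all spaces
Words: 'wvy', 'pe', 'tnp'
Join without spaces: wvypetnp


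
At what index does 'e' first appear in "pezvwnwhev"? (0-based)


Input string: 'pezvwnwhev'
Target: 'e'
Scanning left to right: s[0]='p', s[1]='e'
First match at index: 1


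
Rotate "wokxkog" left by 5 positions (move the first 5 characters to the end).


Input: 'wokxkog', shift = 5
Operation: split at index 5 and swap parts
Front part s[0:5] = 'wokxk'
Back part s[5:] = 'og'
Rotated = back + front = 'og' + 'wokxk'
Result: ogwokxk


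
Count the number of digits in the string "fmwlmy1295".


Input string: 'fmwlmy1295'
Operation: count digit characters (0-9)
Scan: 'f', 'm', 'w', 'l', 'm', 'y', '1'(digit), '2'(digit), '9'(digit), '5'(digit)
Digits found: 4
Result: 4


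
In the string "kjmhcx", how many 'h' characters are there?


Input string: 'kjmhcx'
Target character: 'h'
Scan each position: s[3]='h'
Matches found at indices: 3
Total: 1


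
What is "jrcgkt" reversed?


Input string: 'jrcgkt'
Operation: reverse character order
Original order: 'j' -> 'r' -> 'c' -> 'g' -> 'k' -> 't'
Reversed order: 't' -> 'k' -> 'g' -> 'c' -> 'r' -> 'j'
Result: tkgcrj


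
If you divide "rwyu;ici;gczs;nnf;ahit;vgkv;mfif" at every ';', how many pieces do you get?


Input string: 'rwyu;ici;gczs;nnf;ahit;vgkv;mfif'
Delimiter: ';'
Split result: 'rwyu', 'ici', 'gczs', 'nnf', 'ahit', 'vgkv', 'mfif'
Number of parts: 7


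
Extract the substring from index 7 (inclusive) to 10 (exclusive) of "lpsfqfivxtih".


Input string: 'lpsfqfivxtih'
Operation: slice [7:10]
Extract characters: s[7]='v', s[8]='x', s[9]='t'
Result: vxt


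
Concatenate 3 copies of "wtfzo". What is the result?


Input string: 'wtfzo'
Operation: repeat 3 times
Concatenation: 'wtfzo' + 'wtfzo' + 'wtfzo'
Result: wtfzowtfzowtfzo


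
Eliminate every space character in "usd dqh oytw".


Input string: 'usd dqh oytw'
Operation: remove all spaces
Words: 'usd', 'dqh', 'oytw'
Join without spaces: usddqhoytw


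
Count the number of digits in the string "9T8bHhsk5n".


Input string: '9T8bHhsk5n'
Operation: count digit characters (0-9)
Scan: '9'(digit), 'T', '8'(digit), 'b', 'H', 'h', 's', 'k', '5'(digit), 'n'
Digits found: 3
Result: 3


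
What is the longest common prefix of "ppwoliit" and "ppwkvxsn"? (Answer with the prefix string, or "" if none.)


String 1: 'ppwoliit'
String 2: 'ppwkvxsn'
Compare position by position:
pos 0: 'p' vs 'p' match
pos 1: 'p' vs 'p' match
pos 2: 'w' vs 'w' match
pos 3: 'o' vs 'k' differ -> stop
Longest common prefix: "ppw" (length 3)


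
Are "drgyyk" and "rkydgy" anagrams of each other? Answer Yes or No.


String 1: 'drgyyk' -> sorted: 'dgkryy'
String 2: 'rkydgy' -> sorted: 'dgkryy'
Compare sorted forms: 'dgkryy' == 'dgkryy'
Anagram: Yes


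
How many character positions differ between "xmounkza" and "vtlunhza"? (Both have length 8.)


String 1: 'xmounkza'
String 2: 'vtlunhza'
Compare each position: pos 0: 'x'!='v', pos 1: 'm'!='t', pos 2: 'o'!='l', pos 3: 'u'=='u', pos 4: 'n'=='n', pos 5: 'k'!='h', pos 6: 'z'=='z', pos 7: 'a'=='a'
Differing positions: 4
Hamming distance: 4


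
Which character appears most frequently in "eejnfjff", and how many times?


Input: 'eejnfjff'
Operation: tally each character
Counts: 'e':2, 'f':3, 'j':2, 'n':1
Maximum: 'f' appears 3 times


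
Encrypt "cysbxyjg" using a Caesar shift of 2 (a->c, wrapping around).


Input: 'cysbxyjg', shift = 2
Operation: for each letter, (position + 2) mod 26
Mapping: 'c'(2+2=4)->'e', 'y'(24+2=26, 26 mod 26=0)->'a', 's'(18+2=20)->'u', 'b'(1+2=3)->'d', 'x'(23+2=25)->'z', 'y'(24+2=26, 26 mod 26=0)->'a', 'j'(9+2=11)->'l', 'g'(6+2=8)->'i'
Result: eaudzali


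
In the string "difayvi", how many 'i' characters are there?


Input string: 'difayvi'
Target character: 'i'
Scan each position: s[1]='i', s[6]='i'
Matches found at indices: 1, 6
Total: 2


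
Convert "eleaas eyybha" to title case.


Input string: 'eleaas eyybha'
Operation: capitalize first letter of each word
Word transformations: 'eleaas'->'Eleaas', 'eyybha'->'Eyybha'
Result: Eleaas Eyybha


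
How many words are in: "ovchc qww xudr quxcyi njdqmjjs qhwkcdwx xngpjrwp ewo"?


Input string: 'ovchc qww xudr quxcyi njdqmjjs qhwkcdwx xngpjrwp ewo'
Operation: split by spaces
Words found: 'ovchc', 'qww', 'xudr', 'quxcyi', 'njdqmjjs', 'qhwkcdwx', 'xngpjrwp', 'ewo'
Word count: 8


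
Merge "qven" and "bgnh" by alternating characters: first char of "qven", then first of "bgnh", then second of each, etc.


String 1: 'qven'
String 2: 'bgnh'
Operation: alternate characters
Pairs: 'q'+'b', 'v'+'g', 'e'+'n', 'n'+'h'
Result: qbvgennh


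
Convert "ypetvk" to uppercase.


Input string: 'ypetvk'
Operation: convert each letter to uppercase
Mapping: 'y'->'Y', 'p'->'P', 'e'->'E', 't'->'T', 'v'->'V', 'k'->'K'
Result: YPETVK


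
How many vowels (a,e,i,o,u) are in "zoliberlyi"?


Input string: 'zoliberlyi'
Operation: count vowels (a, e, i, o, u)
Scan: s[0]='z', s[1]='o' (vowel), s[2]='l', s[3]='i' (vowel), s[4]='b', s[5]='e' (vowel), s[6]='r', s[7]='l', s[8]='y', s[9]='i' (vowel)
Vowels found: 4
Result: 4


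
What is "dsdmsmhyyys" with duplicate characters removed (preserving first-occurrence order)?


Input: 'dsdmsmhyyys'
Operation: keep first occurrence of each character
Scan: s[0]='d' new -> keep; s[1]='s' new -> keep; s[2]='d' seen -> skip; s[3]='m' new -> keep; s[4]='s' seen -> skip; s[5]='m' seen -> skip; s[6]='h' new -> keep; s[7]='y' new -> keep; s[8]='y' seen -> skip; s[9]='y' seen -> skip; s[10]='s' seen -> skip
Result: dsmhy


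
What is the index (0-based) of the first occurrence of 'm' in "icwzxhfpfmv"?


Input string: 'icwzxhfpfmv'
Target: 'm'
Scanning left to right: s[0]='i', s[1]='c', s[2]='w', s[3]='z', s[4]='x', s[5]='h', s[6]='f', s[7]='p', s[8]='f', s[9]='m'
First match at index: 9


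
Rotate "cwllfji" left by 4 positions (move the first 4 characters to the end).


Input: 'cwllfji', shift = 4
Operation: split at index 4 and swap parts
Front part s[0:4] = 'cwll'
Back part s[4:] = 'fji'
Rotated = back + front = 'fji' + 'cwll'
Result: fjicwll


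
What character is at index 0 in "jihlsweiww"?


Input string: 'jihlsweiww'
Operation: get character at index 0
Index mapping: s[0]='j'
Result: 'j'


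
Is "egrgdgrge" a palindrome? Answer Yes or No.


Input string: 'egrgdgrge'
Reversed: 'egrgdgrge'
Compare pairs: s[0]='e' vs s[8]='e' (match), s[1]='g' vs s[7]='g' (match), s[2]='r' vs s[6]='r' (match), s[3]='g' vs s[5]='g' (match)
Palindrome: Yes


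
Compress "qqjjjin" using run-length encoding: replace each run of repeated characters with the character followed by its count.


Input: 'qqjjjin'
Operation: identify consecutive runs
Runs: 'qq' -> q2, 'jjj' -> j3, 'i' -> i1, 'n' -> n1
Encoded: q2j3i1n1


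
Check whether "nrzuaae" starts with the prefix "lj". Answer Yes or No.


Input string: 'nrzuaae'
Prefix to check: 'lj'
First 2 characters of input: 'nr'
Match: False
Result: No


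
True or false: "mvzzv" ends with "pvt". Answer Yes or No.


Input string: 'mvzzv'
Suffix to check: 'pvt'
Last 3 characters of input: 'zzv'
Match: False
Result: No


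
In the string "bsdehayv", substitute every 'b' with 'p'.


Input string: 'bsdehayv'
Operation: replace 'b' with 'p'
Positions of 'b': 0
After replacement: psdehayv


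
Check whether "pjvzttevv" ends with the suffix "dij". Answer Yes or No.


Input string: 'pjvzttevv'
Suffix to check: 'dij'
Last 3 characters of input: 'evv'
Match: False
Result: No


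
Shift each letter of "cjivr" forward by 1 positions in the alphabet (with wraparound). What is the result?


Input: 'cjivr', shift = 1
Operation: for each letter, (position + 1) mod 26
Mapping: 'c'(2+1=3)->'d', 'j'(9+1=10)->'k', 'i'(8+1=9)->'j', 'v'(21+1=22)->'w', 'r'(17+1=18)->'s'
Result: dkjws
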